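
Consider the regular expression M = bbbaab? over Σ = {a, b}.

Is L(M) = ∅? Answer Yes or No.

The string bbbaa matches the expression, so it belongs to L(M).
Since L(M) contains at least one string, it is not empty.

No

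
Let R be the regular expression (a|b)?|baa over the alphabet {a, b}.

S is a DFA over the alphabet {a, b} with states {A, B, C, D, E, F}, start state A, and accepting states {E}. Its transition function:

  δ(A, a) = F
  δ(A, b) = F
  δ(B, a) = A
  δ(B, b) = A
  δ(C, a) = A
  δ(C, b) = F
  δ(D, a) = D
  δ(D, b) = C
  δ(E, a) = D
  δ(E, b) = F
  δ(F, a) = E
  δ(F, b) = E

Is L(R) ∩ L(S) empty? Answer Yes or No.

Yes

Converting the expression R to a DFA (subset construction, then merging equivalent states) gives the minimal DFA with states {r0, r1, r2, r3, r4}, start state r0, accepting states {r0, r1, r2} and transitions r0: a→r1, b→r2; r1: a→r3, b→r3; r2: a→r4, b→r3; r3: a→r3, b→r3; r4: a→r1, b→r3.
Exploring the product automaton R × S from the start pair (r0, A), following both machines on each input symbol, reaches 10 state pairs: (r0, A), (r1, F), (r2, F), (r3, E), (r4, E), (r3, D), (r3, F), (r1, D), (r3, C), (r3, A).
R accepts in {r0, r1, r2} and S accepts in {E}; no reachable pair has both components accepting, so no string drives both machines to acceptance simultaneously and L(R) ∩ L(S) = ∅.
So no string is accepted by both, and the intersection is empty.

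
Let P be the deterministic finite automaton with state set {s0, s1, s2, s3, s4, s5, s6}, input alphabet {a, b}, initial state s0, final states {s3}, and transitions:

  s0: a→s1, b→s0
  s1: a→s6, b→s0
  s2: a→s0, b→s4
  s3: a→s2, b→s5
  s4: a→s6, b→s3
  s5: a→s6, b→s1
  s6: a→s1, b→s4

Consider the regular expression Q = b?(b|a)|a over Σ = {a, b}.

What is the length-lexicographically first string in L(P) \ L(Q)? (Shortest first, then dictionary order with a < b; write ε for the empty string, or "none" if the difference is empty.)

aabb

The string aabb is accepted by P but not by Q.
No shorter string lies in the difference, and aabb is the lexicographically first length-4 string in L(P) \ L(Q).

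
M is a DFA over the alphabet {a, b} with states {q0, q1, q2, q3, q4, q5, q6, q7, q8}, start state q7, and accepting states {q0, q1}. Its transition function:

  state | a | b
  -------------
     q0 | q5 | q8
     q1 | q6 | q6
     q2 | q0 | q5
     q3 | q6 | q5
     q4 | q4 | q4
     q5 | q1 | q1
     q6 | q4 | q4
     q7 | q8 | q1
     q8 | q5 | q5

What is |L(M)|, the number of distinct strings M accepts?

The useful subgraph on states {q1, q5, q7, q8} is acyclic, so L(M) is finite; the longest accepting path visits 4 useful states, giving maximum string length 3.
Counting accepting paths from q7 by length: 1 of length 1, 4 of length 3. Total 5.

5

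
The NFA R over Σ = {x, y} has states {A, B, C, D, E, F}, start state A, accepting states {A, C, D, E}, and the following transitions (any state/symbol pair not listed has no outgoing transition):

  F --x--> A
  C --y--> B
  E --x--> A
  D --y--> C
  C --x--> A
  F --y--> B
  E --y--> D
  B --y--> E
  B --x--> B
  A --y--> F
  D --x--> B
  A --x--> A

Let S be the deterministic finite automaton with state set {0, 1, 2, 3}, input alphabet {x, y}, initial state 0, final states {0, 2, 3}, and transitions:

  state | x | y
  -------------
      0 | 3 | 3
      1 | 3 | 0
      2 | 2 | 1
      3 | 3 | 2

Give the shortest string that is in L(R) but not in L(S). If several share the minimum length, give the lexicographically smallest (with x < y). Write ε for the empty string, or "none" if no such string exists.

yyy

The string yyy is accepted by R but not by S.
No shorter string lies in the difference, and yyy is the lexicographically first length-3 string in L(R) \ L(S).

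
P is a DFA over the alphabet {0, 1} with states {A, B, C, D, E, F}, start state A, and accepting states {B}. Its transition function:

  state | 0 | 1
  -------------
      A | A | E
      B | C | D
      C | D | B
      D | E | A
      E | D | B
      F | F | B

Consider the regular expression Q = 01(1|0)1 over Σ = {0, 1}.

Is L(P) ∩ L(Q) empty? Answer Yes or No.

Converting the expression Q to a DFA (subset construction, then merging equivalent states) gives the minimal DFA with states {q0, q1, q2, q3, q4, q5}, start state q0, accepting states {q5} and transitions q0: 0→q1, 1→q2; q1: 0→q2, 1→q3; q2: 0→q2, 1→q2; q3: 0→q4, 1→q4; q4: 0→q2, 1→q5; q5: 0→q2, 1→q2.
Exploring the product automaton P × Q from the start pair (A, q0), following both machines on each input symbol, reaches 12 state pairs: (A, q0), (A, q1), (E, q2), (A, q2), (E, q3), (D, q2), (B, q2), (D, q4), (B, q4), (C, q2), (A, q5), (D, q5).
P accepts in {B} and Q accepts in {q5}; no reachable pair has both components accepting, so no string drives both machines to acceptance simultaneously and L(P) ∩ L(Q) = ∅.
So no string is accepted by both, and the intersection is empty.

Yes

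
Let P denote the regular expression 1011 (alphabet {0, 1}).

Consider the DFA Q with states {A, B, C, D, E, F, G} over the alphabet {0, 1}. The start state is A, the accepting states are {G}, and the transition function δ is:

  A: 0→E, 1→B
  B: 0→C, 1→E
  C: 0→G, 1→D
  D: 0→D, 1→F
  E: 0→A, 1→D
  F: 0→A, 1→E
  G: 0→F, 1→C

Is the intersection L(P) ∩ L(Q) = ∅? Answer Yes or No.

Yes

Converting the expression P to a DFA (subset construction, then merging equivalent states) gives the minimal DFA with states {p0, p1, p2, p3, p4, p5}, start state p0, accepting states {p5} and transitions p0: 0→p1, 1→p2; p1: 0→p1, 1→p1; p2: 0→p3, 1→p1; p3: 0→p1, 1→p4; p4: 0→p1, 1→p5; p5: 0→p1, 1→p1.
Exploring the product automaton P × Q from the start pair (p0, A), following both machines on each input symbol, reaches 12 state pairs: (p0, A), (p1, E), (p2, B), (p1, A), (p1, D), (p3, C), (p1, B), (p1, F), (p1, G), (p4, D), (p1, C), (p5, F).
P accepts in {p5} and Q accepts in {G}; no reachable pair has both components accepting, so no string drives both machines to acceptance simultaneously and L(P) ∩ L(Q) = ∅.
So no string is accepted by both, and the intersection is empty.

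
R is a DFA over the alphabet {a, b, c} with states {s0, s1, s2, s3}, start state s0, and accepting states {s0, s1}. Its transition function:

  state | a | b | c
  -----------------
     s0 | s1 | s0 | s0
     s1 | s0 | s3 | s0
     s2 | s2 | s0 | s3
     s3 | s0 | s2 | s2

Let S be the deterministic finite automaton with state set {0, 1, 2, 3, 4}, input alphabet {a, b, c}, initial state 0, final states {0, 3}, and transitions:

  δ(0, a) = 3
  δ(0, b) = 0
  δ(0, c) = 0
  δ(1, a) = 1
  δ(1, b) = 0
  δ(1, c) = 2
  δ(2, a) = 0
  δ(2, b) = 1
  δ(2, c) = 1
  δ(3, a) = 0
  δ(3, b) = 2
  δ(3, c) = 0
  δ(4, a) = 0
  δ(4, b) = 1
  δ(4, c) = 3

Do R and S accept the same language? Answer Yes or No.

Exploring the product automaton R × S from the start pair (s0, 0), following both machines on each input symbol, reaches 4 state pairs: (s0, 0), (s1, 3), (s3, 2), (s2, 1).
R accepts in {s0, s1} and S accepts in {0, 3}. In every reachable pair the two components are either both accepting — (s0, 0), (s1, 3) — or both non-accepting, so no string is accepted by exactly one of the machines: L(R) \ L(S) and L(S) \ L(R) are both empty.
Hence every string is accepted by R iff it is accepted by S, and the two languages coincide.

Yes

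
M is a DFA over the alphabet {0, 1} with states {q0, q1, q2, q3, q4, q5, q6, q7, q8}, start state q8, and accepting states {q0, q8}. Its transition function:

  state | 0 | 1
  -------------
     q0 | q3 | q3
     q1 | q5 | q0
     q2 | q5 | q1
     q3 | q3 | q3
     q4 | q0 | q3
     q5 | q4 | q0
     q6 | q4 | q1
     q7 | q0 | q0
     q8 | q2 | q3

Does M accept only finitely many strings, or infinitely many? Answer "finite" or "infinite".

The useful states (reachable from q8 and able to reach an accepting state) are {q0, q1, q2, q4, q5, q8}.
Restricted to these states the transition graph has no cycle, so every accepting path has bounded length and L is finite.

finite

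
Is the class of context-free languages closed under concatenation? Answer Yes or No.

Yes

Take grammars for L₁ and L₂ with disjoint nonterminals and start symbols S₁, S₂; adding a new start symbol with S → S₁S₂ gives a context-free grammar for L₁L₂.
So the context-free languages are closed under concatenation.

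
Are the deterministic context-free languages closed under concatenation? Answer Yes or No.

No

Take L₁ = {ε, c} (finite, hence regular and DCFL) and L₂ = {c aⁿbⁿ : n≥0} ∪ {cc aⁿb²ⁿ : n≥0} (a DCFL: the number of leading c's tells the DPDA whether to pop one stack symbol per b or per two b's). Then L₁L₂ ∩ cca⁺b* = {cc aⁿbⁿ : n≥1} ∪ {cc aⁿb²ⁿ : n≥1}. If L₁L₂ were a DCFL, so would be this intersection with a regular set, and a DPDA for it started from its configuration after reading cc would accept {aⁿbⁿ : n≥1} ∪ {aⁿb²ⁿ : n≥1}, which no deterministic PDA accepts (a DPDA for it would have a single run on aⁿb²ⁿ, accepting after the prefix aⁿbⁿ and accepting again after n more b's; an ordinary PDA that simulates it on a's and b's and, at any moment when it is accepting, may switch to reading only a fresh letter d while feeding each d to the simulation as a b, would accept aⁱbʲdᵏ (k≥1) exactly when both aⁱbʲ and aⁱbʲ⁺ᵏ are in the language, i.e. its language intersected with the regular set a*b*d⁺ would be exactly {aⁿbⁿdⁿ : n≥1} — impossible, since context-free languages are closed under intersection with regular sets and {aⁿbⁿdⁿ} is not context-free). Hence L₁L₂ is not a DCFL.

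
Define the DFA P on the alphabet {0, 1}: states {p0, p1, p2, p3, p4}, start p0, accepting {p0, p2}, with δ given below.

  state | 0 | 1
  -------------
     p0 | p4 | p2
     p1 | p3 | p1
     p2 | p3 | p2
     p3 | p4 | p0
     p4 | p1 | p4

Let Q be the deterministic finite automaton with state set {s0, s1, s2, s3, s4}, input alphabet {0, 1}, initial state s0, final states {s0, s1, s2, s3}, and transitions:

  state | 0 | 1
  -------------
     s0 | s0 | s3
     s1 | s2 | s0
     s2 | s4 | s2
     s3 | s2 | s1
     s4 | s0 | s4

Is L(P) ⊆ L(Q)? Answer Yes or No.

The string 01001 is in L(P) but not in L(Q).
So L(P) ⊄ L(Q).

No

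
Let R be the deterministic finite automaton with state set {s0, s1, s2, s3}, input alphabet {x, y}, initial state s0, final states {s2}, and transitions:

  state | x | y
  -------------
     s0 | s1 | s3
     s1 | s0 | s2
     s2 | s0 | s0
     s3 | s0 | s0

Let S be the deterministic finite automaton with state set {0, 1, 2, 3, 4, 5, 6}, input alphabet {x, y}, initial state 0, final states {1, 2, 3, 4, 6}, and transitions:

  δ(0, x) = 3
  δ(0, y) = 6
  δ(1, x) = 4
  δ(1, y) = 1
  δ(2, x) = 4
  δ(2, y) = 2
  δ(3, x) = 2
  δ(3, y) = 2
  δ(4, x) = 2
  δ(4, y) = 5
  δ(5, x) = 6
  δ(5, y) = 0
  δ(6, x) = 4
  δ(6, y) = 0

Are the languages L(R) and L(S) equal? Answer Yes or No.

No

The string xxxy is accepted by R but rejected by S.
So L(R) ≠ L(S).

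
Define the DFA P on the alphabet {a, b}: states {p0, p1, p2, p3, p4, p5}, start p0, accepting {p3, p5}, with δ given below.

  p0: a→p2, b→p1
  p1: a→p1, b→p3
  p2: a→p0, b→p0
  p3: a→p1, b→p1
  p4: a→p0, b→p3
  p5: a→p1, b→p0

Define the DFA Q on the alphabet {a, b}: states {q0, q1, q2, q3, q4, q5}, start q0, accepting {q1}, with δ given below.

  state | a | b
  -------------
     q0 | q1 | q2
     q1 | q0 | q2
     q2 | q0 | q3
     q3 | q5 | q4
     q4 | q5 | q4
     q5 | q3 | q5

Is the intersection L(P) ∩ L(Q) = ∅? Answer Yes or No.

Exploring the product automaton P × Q from the start pair (p0, q0), following both machines on each input symbol, reaches 15 state pairs: (p0, q0), (p2, q1), (p1, q2), (p0, q2), (p1, q0), (p3, q3), (p2, q0), (p1, q3), (p1, q1), (p3, q2), (p1, q5), (p1, q4), (p0, q1), (p3, q4), (p3, q5).
P accepts in {p3, p5} and Q accepts in {q1}; no reachable pair has both components accepting, so no string drives both machines to acceptance simultaneously and L(P) ∩ L(Q) = ∅.
So no string is accepted by both, and the intersection is empty.

Yes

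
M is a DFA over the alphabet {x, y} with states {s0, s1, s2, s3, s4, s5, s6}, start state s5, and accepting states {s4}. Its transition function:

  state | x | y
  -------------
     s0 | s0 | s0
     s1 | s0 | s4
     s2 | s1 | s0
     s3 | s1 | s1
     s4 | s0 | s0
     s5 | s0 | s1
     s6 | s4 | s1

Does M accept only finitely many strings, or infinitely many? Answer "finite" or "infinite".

The useful states (reachable from s5 and able to reach an accepting state) are {s1, s4, s5}.
Restricted to these states the transition graph has no cycle, so every accepting path has bounded length and L is finite.

finite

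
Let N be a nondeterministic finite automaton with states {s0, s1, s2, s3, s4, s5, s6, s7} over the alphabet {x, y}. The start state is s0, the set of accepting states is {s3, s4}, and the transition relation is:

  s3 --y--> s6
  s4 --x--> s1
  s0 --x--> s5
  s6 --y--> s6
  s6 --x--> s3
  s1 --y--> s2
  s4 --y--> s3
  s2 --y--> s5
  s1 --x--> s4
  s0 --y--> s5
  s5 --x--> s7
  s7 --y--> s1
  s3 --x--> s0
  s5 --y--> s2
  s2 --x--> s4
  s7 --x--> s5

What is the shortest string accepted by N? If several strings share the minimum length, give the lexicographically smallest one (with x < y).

A breadth-first search from s0 reaches an accepting state first via the path s0 → s5 → s2 → s4 on input xyx.
No string of length < 3 is accepted (BFS exhausts all shorter strings without reaching an accepting state), and xyx is the lexicographically least accepting string of length 3.

xyx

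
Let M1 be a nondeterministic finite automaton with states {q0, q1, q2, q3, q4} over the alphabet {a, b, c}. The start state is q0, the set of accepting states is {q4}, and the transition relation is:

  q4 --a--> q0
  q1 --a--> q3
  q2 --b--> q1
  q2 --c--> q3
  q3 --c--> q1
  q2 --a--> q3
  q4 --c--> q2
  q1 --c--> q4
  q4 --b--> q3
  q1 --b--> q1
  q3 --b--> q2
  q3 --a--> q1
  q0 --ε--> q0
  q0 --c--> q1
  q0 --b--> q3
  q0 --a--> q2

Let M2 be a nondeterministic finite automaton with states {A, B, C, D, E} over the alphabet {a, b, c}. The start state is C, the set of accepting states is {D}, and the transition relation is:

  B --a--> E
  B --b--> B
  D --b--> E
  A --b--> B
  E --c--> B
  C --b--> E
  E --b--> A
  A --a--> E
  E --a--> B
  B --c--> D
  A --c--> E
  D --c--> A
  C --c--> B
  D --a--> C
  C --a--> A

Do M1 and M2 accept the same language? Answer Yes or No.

Yes

Exploring the product automaton M1 × M2 from the start pair (q0, C), following both machines on each input symbol, reaches 5 state pairs: (q0, C), (q2, A), (q3, E), (q1, B), (q4, D).
M1 accepts in {q4} and M2 accepts in {D}. In every reachable pair the two components are either both accepting — (q4, D) — or both non-accepting, so no string is accepted by exactly one of the machines: L(M1) \ L(M2) and L(M2) \ L(M1) are both empty.
Hence every string is accepted by M1 iff it is accepted by M2, and the two languages coincide.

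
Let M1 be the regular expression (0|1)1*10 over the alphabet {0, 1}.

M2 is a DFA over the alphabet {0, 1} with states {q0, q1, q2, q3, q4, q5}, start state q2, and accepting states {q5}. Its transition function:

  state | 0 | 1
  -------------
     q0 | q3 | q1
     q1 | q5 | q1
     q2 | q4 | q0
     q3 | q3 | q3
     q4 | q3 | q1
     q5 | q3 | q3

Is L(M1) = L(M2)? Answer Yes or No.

Converting the expression M1 to a DFA (subset construction, then merging equivalent states) gives the minimal DFA with states {r0, r1, r2, r3, r4}, start state r0, accepting states {r4} and transitions r0: 0→r1, 1→r1; r1: 0→r2, 1→r3; r2: 0→r2, 1→r2; r3: 0→r4, 1→r3; r4: 0→r2, 1→r2.
Exploring the product automaton M1 × M2 from the start pair (r0, q2), following both machines on each input symbol, reaches 6 state pairs: (r0, q2), (r1, q4), (r1, q0), (r2, q3), (r3, q1), (r4, q5).
M1 accepts in {r4} and M2 accepts in {q5}. In every reachable pair the two components are either both accepting — (r4, q5) — or both non-accepting, so no string is accepted by exactly one of the machines: L(M1) \ L(M2) and L(M2) \ L(M1) are both empty.
Hence every string is accepted by M1 iff it is accepted by M2, and the two languages coincide.

Yes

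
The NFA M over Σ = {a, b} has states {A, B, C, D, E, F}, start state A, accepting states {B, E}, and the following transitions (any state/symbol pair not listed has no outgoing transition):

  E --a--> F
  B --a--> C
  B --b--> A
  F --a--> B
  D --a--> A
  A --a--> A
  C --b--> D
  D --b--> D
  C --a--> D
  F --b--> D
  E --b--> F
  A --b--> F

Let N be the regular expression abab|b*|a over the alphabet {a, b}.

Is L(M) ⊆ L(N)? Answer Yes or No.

The string ba is in L(M) but not in L(N).
So L(M) ⊄ L(N).

No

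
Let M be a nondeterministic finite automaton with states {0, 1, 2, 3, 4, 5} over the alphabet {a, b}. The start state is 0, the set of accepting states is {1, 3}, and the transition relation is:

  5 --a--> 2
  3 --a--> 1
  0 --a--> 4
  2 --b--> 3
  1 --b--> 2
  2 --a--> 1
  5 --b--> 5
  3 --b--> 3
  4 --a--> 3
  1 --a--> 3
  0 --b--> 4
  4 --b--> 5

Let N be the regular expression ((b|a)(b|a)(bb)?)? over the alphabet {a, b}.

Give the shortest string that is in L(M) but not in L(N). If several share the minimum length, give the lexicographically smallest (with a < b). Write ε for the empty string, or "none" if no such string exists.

aaa

The string aaa is accepted by M but not by N.
No shorter string lies in the difference, and aaa is the lexicographically first length-3 string in L(M) \ L(N).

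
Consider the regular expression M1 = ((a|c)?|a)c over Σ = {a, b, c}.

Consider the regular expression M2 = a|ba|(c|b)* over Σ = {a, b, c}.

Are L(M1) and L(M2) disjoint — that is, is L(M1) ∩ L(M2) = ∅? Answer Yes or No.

The string c is accepted by both M1 and M2.
Hence L(M1) ∩ L(M2) ≠ ∅.

No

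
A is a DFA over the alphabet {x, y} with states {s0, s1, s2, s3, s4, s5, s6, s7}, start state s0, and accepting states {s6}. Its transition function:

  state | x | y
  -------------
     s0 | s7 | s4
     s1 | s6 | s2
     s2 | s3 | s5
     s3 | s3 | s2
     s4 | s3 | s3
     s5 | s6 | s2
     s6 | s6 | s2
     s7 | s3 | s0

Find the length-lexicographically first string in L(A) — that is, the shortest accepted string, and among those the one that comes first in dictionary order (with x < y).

xxyyx

A breadth-first search from s0 reaches an accepting state first via the path s0 → s7 → s3 → s2 → s5 → s6 on input xxyyx.
No string of length < 5 is accepted (BFS exhausts all shorter strings without reaching an accepting state), and xxyyx is the lexicographically least accepting string of length 5.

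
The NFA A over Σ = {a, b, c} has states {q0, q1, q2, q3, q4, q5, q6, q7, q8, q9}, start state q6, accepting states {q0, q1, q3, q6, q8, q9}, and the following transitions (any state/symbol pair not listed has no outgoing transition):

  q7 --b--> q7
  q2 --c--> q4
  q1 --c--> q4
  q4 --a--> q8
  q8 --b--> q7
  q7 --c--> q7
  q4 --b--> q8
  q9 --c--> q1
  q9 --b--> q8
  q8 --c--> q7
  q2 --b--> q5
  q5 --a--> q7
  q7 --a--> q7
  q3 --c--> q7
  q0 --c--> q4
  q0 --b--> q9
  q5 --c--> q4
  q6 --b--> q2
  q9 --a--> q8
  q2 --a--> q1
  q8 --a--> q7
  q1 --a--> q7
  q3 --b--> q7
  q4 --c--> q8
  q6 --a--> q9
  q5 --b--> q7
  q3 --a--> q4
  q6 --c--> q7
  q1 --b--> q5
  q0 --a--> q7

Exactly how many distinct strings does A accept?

24

The useful subgraph on states {q1, q2, q4, q5, q6, q8, q9} is acyclic, so L(A) is finite; the longest accepting path visits 6 useful states, giving maximum string length 5.
Counting accepting paths from q6 by length: 1 of length 0, 1 of length 1, 4 of length 2, 3 of length 3, 9 of length 4, 6 of length 5. Total 24.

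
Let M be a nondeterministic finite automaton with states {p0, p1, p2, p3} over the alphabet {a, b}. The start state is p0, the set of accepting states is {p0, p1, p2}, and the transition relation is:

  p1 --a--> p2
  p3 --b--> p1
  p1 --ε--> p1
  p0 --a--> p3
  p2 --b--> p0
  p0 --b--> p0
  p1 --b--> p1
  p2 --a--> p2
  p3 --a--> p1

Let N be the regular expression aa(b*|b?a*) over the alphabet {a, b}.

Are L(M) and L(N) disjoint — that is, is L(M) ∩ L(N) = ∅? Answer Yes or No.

No

The string aa is accepted by both M and N.
Hence L(M) ∩ L(N) ≠ ∅.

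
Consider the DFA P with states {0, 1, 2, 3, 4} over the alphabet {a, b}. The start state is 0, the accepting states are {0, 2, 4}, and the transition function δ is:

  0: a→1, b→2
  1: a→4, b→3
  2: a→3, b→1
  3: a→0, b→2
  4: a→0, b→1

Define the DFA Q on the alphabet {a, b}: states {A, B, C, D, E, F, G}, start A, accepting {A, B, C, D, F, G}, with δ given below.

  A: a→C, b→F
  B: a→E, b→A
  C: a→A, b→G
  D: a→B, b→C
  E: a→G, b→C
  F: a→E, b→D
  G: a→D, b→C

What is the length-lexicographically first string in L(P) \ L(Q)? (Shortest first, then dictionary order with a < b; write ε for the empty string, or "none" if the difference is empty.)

The string aaba is accepted by P but not by Q.
No shorter string lies in the difference, and aaba is the lexicographically first length-4 string in L(P) \ L(Q).

aaba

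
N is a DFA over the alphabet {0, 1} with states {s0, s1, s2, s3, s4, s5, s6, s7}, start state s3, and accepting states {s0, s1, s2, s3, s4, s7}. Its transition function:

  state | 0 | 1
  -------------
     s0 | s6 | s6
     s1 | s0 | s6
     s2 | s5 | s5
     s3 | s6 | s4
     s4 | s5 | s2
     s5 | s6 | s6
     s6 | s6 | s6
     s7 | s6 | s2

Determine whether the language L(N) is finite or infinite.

The useful states (reachable from s3 and able to reach an accepting state) are {s2, s3, s4}.
Restricted to these states the transition graph has no cycle, so every accepting path has bounded length and L is finite.

finite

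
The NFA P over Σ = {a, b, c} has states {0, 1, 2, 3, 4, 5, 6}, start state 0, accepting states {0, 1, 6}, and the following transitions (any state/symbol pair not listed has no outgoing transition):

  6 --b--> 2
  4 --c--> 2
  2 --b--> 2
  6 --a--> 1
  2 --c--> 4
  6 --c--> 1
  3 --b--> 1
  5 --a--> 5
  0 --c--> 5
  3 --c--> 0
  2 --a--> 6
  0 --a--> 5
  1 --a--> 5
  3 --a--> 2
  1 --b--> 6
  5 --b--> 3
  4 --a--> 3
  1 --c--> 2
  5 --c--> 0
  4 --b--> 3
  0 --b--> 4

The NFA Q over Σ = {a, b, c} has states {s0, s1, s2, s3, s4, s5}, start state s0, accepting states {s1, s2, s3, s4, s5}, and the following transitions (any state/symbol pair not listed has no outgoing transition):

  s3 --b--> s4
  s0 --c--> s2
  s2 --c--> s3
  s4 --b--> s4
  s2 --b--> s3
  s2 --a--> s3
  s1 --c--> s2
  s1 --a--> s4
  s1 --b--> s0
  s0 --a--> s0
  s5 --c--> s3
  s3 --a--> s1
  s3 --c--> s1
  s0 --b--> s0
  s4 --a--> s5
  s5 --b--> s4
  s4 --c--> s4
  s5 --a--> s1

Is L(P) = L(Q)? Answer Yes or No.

No

The empty string ε is accepted by P but rejected by Q.
So L(P) ≠ L(Q).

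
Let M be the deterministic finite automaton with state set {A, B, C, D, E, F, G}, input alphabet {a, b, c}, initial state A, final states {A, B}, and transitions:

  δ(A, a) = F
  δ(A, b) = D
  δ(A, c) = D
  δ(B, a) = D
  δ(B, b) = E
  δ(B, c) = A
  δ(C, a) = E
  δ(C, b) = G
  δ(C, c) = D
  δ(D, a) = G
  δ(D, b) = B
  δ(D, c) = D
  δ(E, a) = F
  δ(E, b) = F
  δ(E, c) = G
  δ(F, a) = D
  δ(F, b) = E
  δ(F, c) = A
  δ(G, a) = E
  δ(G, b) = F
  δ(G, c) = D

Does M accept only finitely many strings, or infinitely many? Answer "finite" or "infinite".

infinite

State A is reachable from the start and can reach an accepting state, and it lies on the cycle A → D → B → A.
Traversing that cycle any number of times yields accepted strings of unbounded length, so the language is infinite.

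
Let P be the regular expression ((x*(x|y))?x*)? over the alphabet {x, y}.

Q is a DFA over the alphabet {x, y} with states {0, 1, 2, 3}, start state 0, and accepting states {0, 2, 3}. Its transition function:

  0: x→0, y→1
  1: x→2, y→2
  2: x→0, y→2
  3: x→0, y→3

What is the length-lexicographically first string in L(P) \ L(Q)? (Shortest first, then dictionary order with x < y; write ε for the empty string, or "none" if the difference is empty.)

The string y is accepted by P but not by Q.
No shorter string lies in the difference, and y is the lexicographically first length-1 string in L(P) \ L(Q).

y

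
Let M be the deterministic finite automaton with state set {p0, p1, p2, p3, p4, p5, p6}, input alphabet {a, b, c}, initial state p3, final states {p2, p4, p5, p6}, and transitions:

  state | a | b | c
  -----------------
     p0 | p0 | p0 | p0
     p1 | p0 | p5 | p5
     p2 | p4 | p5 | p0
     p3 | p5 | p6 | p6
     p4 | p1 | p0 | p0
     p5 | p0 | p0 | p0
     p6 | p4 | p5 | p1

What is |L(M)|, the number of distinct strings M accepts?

The useful subgraph on states {p1, p3, p4, p5, p6} is acyclic, so L(M) is finite; the longest accepting path visits 5 useful states, giving maximum string length 4.
Counting accepting paths from p3 by length: 3 of length 1, 4 of length 2, 4 of length 3, 4 of length 4. Total 15.

15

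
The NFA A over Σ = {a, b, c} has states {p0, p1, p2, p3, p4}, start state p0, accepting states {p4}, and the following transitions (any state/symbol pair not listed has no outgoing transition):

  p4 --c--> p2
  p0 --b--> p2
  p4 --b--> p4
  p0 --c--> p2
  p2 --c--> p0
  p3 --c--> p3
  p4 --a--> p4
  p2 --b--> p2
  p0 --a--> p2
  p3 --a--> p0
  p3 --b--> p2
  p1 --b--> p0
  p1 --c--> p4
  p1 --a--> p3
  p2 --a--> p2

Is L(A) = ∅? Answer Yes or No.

Yes

The states reachable from the start state are {p0, p2}.
None of the accepting states {p4} is reachable, so no string is accepted and L(A) = ∅.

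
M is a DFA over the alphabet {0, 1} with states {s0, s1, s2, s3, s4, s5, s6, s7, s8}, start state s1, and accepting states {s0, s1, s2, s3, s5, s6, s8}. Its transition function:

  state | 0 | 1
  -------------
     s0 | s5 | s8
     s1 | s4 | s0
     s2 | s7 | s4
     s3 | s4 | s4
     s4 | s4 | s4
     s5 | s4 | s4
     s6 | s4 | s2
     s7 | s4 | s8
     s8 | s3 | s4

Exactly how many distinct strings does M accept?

5

The useful subgraph on states {s0, s1, s3, s5, s8} is acyclic, so L(M) is finite; the longest accepting path visits 4 useful states, giving maximum string length 3.
Counting accepting paths from s1 by length: 1 of length 0, 1 of length 1, 2 of length 2, 1 of length 3. Total 5.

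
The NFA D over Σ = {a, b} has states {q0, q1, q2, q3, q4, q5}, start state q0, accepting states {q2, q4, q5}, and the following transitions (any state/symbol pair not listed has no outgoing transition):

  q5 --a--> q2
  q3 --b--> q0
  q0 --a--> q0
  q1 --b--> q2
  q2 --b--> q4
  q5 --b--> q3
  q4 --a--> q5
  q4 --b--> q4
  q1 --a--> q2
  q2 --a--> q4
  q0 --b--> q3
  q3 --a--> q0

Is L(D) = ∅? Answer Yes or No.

Yes

The states reachable from the start state are {q0, q3}.
None of the accepting states {q2, q4, q5} is reachable, so no string is accepted and L(D) = ∅.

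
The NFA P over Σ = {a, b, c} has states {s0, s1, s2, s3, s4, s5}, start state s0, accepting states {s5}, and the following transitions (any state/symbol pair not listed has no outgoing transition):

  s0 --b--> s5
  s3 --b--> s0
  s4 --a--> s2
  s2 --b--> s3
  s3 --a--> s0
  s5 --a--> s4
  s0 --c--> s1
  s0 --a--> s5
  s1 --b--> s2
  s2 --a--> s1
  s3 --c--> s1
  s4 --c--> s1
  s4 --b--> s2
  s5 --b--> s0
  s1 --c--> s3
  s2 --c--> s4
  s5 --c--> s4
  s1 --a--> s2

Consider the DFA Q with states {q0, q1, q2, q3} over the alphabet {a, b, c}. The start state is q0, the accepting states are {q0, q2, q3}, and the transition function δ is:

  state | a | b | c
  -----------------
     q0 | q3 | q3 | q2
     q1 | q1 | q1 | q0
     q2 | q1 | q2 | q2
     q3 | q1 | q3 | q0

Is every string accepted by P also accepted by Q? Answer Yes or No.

The string aba is in L(P) but not in L(Q).
So L(P) ⊄ L(Q).

No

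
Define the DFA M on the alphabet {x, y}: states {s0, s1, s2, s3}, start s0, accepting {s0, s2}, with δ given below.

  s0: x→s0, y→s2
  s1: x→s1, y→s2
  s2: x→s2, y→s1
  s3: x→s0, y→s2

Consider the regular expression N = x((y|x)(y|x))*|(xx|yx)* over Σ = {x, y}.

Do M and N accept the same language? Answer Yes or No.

The string y is accepted by M but rejected by N.
So L(M) ≠ L(N).

No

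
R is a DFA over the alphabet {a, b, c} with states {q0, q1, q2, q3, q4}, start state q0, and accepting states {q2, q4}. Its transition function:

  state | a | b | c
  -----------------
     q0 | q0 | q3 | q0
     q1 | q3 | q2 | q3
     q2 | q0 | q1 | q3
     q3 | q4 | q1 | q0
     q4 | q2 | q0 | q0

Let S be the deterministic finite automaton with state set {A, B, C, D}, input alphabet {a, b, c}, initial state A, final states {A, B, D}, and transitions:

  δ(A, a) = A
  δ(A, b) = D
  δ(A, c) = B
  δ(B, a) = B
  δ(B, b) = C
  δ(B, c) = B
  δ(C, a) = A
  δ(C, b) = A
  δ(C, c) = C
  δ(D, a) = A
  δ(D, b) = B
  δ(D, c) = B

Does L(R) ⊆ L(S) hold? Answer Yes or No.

No

The string bbb is in L(R) but not in L(S).
So L(R) ⊄ L(S).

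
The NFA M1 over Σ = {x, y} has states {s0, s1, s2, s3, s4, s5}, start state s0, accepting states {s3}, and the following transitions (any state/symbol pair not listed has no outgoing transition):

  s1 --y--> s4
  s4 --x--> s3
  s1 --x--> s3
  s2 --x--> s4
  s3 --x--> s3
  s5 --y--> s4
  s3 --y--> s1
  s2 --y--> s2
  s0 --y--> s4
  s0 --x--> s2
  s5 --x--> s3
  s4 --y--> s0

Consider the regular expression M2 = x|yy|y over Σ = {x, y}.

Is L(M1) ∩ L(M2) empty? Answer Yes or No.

Converting the expression M2 to a DFA (subset construction, then merging equivalent states) gives the minimal DFA with states {r0, r1, r2, r3}, start state r0, accepting states {r1, r2} and transitions r0: x→r1, y→r2; r1: x→r3, y→r3; r2: x→r3, y→r1; r3: x→r3, y→r3.
Exploring the product automaton M1 × M2 from the start pair (s0, r0), following both machines on each input symbol, reaches 9 state pairs: (s0, r0), (s2, r1), (s4, r2), (s4, r3), (s2, r3), (s3, r3), (s0, r1), (s0, r3), (s1, r3).
M1 accepts in {s3} and M2 accepts in {r1, r2}; no reachable pair has both components accepting, so no string drives both machines to acceptance simultaneously and L(M1) ∩ L(M2) = ∅.
So no string is accepted by both, and the intersection is empty.

Yes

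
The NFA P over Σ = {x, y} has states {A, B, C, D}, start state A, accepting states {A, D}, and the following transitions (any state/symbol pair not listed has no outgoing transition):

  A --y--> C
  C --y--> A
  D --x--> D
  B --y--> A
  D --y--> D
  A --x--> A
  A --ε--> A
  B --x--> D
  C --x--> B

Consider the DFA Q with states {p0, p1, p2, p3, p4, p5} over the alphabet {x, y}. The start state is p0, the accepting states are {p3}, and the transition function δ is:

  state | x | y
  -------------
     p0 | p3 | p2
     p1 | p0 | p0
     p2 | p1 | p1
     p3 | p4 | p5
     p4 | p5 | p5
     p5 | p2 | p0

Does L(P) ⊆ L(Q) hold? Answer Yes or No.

The empty string ε is in L(P) but not in L(Q).
So L(P) ⊄ L(Q).

No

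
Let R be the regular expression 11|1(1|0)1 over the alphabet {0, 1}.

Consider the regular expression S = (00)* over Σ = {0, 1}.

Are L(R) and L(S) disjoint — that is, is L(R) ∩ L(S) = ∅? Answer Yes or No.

Converting the expression R to a DFA (subset construction, then merging equivalent states) gives the minimal DFA with states {r0, r1, r2, r3, r4, r5}, start state r0, accepting states {r4, r5} and transitions r0: 0→r1, 1→r2; r1: 0→r1, 1→r1; r2: 0→r3, 1→r4; r3: 0→r1, 1→r5; r4: 0→r1, 1→r5; r5: 0→r1, 1→r1.
Converting the expression S to a DFA (subset construction, then merging equivalent states) gives the minimal DFA with states {s0, s1, s2}, start state s0, accepting states {s0} and transitions s0: 0→s1, 1→s2; s1: 0→s0, 1→s2; s2: 0→s2, 1→s2.
Exploring the product automaton R × S from the start pair (r0, s0), following both machines on each input symbol, reaches 8 state pairs: (r0, s0), (r1, s1), (r2, s2), (r1, s0), (r1, s2), (r3, s2), (r4, s2), (r5, s2).
R accepts in {r4, r5} and S accepts in {s0}; no reachable pair has both components accepting, so no string drives both machines to acceptance simultaneously and L(R) ∩ L(S) = ∅.
So no string is accepted by both, and the intersection is empty.

Yes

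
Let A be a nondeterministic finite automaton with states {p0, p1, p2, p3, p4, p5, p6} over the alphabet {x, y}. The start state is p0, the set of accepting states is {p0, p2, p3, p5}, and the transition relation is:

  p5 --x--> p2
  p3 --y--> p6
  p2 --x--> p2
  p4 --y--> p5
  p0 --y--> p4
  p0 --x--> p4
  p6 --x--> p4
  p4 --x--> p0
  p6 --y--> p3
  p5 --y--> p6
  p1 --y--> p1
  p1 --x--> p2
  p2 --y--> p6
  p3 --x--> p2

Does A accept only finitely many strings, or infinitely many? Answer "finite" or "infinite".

infinite

State p0 is reachable from the start and can reach an accepting state, and it lies on the cycle p0 → p4 → p0.
Traversing that cycle any number of times yields accepted strings of unbounded length, so the language is infinite.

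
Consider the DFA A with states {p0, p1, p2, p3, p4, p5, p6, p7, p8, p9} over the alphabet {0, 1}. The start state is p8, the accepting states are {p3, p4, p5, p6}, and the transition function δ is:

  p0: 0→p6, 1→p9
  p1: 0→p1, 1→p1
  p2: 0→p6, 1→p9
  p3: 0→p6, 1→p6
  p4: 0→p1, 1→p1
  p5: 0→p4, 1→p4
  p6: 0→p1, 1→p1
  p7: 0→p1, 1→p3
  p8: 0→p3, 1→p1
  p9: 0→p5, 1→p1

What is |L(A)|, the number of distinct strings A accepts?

The useful subgraph on states {p3, p6, p8} is acyclic, so L(A) is finite; the longest accepting path visits 3 useful states, giving maximum string length 2.
Counting accepting paths from p8 by length: 1 of length 1, 2 of length 2. Total 3.

3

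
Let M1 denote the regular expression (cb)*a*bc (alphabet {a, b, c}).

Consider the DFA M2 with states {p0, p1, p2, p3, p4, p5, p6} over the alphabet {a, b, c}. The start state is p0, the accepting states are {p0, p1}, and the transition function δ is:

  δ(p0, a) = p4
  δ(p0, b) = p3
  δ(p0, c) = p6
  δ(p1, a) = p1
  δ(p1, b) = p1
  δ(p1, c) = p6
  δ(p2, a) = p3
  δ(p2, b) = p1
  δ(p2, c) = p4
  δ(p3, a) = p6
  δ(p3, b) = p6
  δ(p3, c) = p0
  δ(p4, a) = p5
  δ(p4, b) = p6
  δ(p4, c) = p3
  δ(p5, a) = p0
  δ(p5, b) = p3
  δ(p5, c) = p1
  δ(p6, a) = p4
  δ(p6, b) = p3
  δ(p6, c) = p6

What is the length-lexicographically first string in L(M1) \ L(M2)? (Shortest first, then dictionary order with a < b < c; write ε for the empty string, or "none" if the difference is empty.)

The string abc is accepted by M1 but not by M2.
No shorter string lies in the difference, and abc is the lexicographically first length-3 string in L(M1) \ L(M2).

abc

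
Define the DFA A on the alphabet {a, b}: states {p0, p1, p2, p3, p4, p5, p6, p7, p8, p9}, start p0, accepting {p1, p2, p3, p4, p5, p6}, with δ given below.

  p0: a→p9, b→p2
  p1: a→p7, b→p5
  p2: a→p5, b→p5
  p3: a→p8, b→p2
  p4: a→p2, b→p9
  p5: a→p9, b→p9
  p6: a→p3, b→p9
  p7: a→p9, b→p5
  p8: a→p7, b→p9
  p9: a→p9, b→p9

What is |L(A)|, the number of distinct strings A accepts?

3

The useful subgraph on states {p0, p2, p5} is acyclic, so L(A) is finite; the longest accepting path visits 3 useful states, giving maximum string length 2.
Counting accepting paths from p0 by length: 1 of length 1, 2 of length 2. Total 3.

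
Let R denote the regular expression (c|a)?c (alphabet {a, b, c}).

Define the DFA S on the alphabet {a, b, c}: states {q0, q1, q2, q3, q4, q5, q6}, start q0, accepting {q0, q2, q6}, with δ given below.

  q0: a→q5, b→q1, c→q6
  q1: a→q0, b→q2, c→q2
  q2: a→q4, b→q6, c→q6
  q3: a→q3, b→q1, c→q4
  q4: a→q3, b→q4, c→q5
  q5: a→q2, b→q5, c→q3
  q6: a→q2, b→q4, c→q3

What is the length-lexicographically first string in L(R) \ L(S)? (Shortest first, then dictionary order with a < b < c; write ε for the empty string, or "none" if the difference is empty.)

ac

The string ac is accepted by R but not by S.
No shorter string lies in the difference, and ac is the lexicographically first length-2 string in L(R) \ L(S).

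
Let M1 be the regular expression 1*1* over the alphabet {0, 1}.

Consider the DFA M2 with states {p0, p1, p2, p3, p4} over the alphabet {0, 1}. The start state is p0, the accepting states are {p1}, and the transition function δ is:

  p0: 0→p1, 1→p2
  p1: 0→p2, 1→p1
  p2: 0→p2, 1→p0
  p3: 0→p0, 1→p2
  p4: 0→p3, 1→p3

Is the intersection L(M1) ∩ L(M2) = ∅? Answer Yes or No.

Converting the expression M1 to a DFA (subset construction, then merging equivalent states) gives the minimal DFA with states {r0, r1}, start state r0, accepting states {r0} and transitions r0: 0→r1, 1→r0; r1: 0→r1, 1→r1.
Exploring the product automaton M1 × M2 from the start pair (r0, p0), following both machines on each input symbol, reaches 5 state pairs: (r0, p0), (r1, p1), (r0, p2), (r1, p2), (r1, p0).
M1 accepts in {r0} and M2 accepts in {p1}; no reachable pair has both components accepting, so no string drives both machines to acceptance simultaneously and L(M1) ∩ L(M2) = ∅.
So no string is accepted by both, and the intersection is empty.

Yes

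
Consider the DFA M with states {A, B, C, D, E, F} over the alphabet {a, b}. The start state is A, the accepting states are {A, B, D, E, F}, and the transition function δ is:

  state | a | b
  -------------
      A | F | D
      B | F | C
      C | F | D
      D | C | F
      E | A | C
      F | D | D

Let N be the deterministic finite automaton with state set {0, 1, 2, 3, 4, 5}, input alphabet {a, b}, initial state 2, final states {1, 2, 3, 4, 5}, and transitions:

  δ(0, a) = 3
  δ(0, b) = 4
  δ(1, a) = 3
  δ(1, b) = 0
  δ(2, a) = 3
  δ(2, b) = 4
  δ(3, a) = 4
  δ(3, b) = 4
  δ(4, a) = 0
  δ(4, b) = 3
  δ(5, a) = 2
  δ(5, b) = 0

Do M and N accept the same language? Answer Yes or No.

Yes

Exploring the product automaton M × N from the start pair (A, 2), following both machines on each input symbol, reaches 4 state pairs: (A, 2), (F, 3), (D, 4), (C, 0).
M accepts in {A, B, D, E, F} and N accepts in {1, 2, 3, 4, 5}. In every reachable pair the two components are either both accepting — (A, 2), (F, 3), (D, 4) — or both non-accepting, so no string is accepted by exactly one of the machines: L(M) \ L(N) and L(N) \ L(M) are both empty.
Hence every string is accepted by M iff it is accepted by N, and the two languages coincide.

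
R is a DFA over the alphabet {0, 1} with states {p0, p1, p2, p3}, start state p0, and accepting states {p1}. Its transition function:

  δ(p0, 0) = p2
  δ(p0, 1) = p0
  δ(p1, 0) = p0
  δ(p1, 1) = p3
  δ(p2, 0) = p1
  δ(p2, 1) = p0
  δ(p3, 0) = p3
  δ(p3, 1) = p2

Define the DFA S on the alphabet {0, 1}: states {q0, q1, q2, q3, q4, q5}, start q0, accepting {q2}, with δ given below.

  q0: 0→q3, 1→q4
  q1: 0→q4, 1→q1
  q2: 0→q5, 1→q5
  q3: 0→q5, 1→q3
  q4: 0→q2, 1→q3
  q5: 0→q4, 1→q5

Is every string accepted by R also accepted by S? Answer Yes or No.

No

The string 00 is in L(R) but not in L(S).
So L(R) ⊄ L(S).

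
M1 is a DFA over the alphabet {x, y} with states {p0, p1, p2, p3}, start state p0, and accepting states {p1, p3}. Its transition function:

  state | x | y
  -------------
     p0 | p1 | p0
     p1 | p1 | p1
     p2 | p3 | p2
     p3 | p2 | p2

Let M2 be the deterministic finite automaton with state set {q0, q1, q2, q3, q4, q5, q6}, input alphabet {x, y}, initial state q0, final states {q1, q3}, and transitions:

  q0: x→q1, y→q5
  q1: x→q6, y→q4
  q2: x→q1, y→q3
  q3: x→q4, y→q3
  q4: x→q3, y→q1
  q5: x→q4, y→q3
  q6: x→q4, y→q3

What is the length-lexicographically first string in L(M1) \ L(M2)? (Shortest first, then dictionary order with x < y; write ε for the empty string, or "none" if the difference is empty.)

The string xx is accepted by M1 but not by M2.
No shorter string lies in the difference, and xx is the lexicographically first length-2 string in L(M1) \ L(M2).

xx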